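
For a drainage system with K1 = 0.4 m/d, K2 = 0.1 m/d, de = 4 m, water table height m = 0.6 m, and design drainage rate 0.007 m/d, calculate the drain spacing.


S^2 = 8*K2*de*m/q + 4*K1*m^2/q
S^2 = 8*0.1*4*0.6/0.007 + 4*0.4*0.6^2/0.007
S = sqrt(356.5714)

18.8831 m


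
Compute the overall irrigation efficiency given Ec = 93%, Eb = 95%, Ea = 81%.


Ec = 0.93, Eb = 0.95, Ea = 0.81
E = 0.93 * 0.95 * 0.81 * 100 = 71.5635%

71.5635 %


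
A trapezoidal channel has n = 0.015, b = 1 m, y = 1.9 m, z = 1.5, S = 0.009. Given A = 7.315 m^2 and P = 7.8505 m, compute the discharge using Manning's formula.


R = A/P = 7.315/7.8505 = 0.931788
Q = (1/0.015) * 7.315 * 0.931788^(2/3) * 0.009^0.5

44.1356 m^3/s


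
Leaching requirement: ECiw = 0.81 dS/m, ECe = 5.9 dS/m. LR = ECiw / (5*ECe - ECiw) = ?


LR = ECiw / (5*ECe - ECiw)
LR = 0.81 / (5*5.9 - 0.81)
LR = 0.81 / 28.6900

0.0282


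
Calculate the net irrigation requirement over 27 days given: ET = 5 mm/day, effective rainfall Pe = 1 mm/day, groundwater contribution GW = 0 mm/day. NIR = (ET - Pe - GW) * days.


Daily deficit = ET - Pe - GW = 5 - 1 - 0 = 4 mm/day
NIR = 4 * 27 = 108 mm

108.0000 mm


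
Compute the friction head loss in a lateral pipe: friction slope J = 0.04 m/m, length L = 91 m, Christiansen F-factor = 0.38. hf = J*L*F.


hf = J * L * F = 0.04 * 91 * 0.38 = 1.3832 m

1.3832 m


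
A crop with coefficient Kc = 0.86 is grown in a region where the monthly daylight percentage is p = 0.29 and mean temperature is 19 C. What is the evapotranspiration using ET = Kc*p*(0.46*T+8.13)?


ET = Kc * p * (0.46*T + 8.13)
ET = 0.86 * 0.29 * (0.46*19 + 8.13)
ET = 0.86 * 0.29 * 16.8700

4.2074 mm/day


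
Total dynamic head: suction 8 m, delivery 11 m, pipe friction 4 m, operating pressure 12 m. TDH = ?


TDH = Hs + Hd + hf + Hp = 8 + 11 + 4 + 12 = 35

35 m


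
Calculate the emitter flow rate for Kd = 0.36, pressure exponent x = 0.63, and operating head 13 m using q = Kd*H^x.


q = Kd * H^x = 0.36 * 13^0.63 = 0.36 * 5.032506

1.8117 L/h


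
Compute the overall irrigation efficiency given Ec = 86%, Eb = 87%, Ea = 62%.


Ec = 0.86, Eb = 0.87, Ea = 0.62
E = 0.86 * 0.87 * 0.62 * 100 = 46.3884%

46.3884 %


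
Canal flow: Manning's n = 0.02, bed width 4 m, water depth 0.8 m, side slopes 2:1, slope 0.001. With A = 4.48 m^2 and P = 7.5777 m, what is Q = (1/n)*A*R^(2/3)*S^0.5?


R = A/P = 4.48/7.5777 = 0.591208
Q = (1/0.02) * 4.48 * 0.591208^(2/3) * 0.001^0.5

4.9897 m^3/s


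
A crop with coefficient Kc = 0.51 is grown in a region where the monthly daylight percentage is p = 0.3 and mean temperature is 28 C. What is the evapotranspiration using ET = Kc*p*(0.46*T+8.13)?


ET = Kc * p * (0.46*T + 8.13)
ET = 0.51 * 0.3 * (0.46*28 + 8.13)
ET = 0.51 * 0.3 * 21.0100

3.2145 mm/day


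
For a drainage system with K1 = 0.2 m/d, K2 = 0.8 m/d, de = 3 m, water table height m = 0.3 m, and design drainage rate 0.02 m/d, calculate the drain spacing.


S^2 = 8*K2*de*m/q + 4*K1*m^2/q
S^2 = 8*0.8*3*0.3/0.02 + 4*0.2*0.3^2/0.02
S = sqrt(291.6000)

17.0763 m


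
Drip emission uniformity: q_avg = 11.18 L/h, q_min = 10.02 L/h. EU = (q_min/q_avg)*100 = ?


EU = (q_min/q_avg)*100 = (10.02/11.18)*100 = 89.6243%

89.6243 %


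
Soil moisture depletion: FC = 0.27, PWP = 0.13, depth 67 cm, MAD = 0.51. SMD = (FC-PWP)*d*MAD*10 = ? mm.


SMD = (FC - PWP) * d * MAD * 10
SMD = (0.27 - 0.13) * 67 * 0.51 * 10
SMD = 0.1400 * 67 * 0.51 * 10

47.8380 mm


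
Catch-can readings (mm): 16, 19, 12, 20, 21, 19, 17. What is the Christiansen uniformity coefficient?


mean = 17.714286 mm
MAD = 2.326531 mm
CU = (1 - 2.326531/17.714286)*100

86.8664 %


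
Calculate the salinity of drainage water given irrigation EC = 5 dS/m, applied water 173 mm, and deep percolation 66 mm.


EC_dw = EC_iw * D_iw / D_dw
EC_dw = 5 * 173 / 66
EC_dw = 865 / 66

13.1061 dS/m


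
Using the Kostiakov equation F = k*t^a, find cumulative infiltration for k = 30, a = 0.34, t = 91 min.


F = k * t^a = 30 * 91^0.34
F = 30 * 4.635260

139.0578 mm


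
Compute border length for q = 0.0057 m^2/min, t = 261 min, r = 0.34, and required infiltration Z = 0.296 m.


L = q*t/((1+r)*Z)
L = 0.0057*261/((1+0.34)*0.296)
L = 1.4877/0.39664

3.7508 m


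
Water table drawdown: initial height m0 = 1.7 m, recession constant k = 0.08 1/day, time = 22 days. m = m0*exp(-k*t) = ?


m = m0 * exp(-k*t)
m = 1.7 * exp(-0.08 * 22)
m = 1.7 * exp(-1.7600)

0.2925 m


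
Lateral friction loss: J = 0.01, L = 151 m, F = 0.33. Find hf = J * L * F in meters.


hf = J * L * F = 0.01 * 151 * 0.33 = 0.4983 m

0.4983 m


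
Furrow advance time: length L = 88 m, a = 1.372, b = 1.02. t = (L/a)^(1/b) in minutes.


t = (L/a)^(1/b)
t = (88/1.372)^(1/1.02)
t = 64.139942^(1/1.02)

59.1146 min


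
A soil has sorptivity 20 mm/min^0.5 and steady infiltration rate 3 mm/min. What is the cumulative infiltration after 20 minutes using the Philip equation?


F = S*sqrt(t) + A*t
F = 20*sqrt(20) + 3*20
F = 20*4.472136 + 60

149.4427 mm


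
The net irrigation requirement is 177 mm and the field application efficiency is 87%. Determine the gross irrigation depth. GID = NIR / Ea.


Ea = 87% = 0.87
GID = NIR / Ea = 177 / 0.87 = 203.4483 mm

203.4483 mm


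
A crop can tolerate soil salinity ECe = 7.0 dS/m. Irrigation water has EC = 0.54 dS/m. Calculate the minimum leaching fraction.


LR = ECiw / (5*ECe - ECiw)
LR = 0.54 / (5*7.0 - 0.54)
LR = 0.54 / 34.4600

0.0157


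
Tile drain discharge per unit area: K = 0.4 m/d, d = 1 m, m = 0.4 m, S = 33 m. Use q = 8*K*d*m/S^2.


q = 8*K*d*m/S^2
q = 8*0.4*1*0.4/33^2
q = 1.2800 / 1089

0.0012 m/d


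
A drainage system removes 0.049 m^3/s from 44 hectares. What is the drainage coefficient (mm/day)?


DC = Q * 86400 / (A * 10000) * 1000
DC = 0.049 * 86400 / (44 * 10000) * 1000
DC = 4233600.0000 / 440000

9.6218 mm/day


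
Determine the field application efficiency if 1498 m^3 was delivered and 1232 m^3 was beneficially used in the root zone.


Ea = V_root / V_field * 100 = 1232 / 1498 * 100 = 82.2430%

82.2430 %


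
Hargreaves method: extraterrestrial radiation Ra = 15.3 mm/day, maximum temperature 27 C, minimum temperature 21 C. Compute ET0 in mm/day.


Tmean = (Tmax + Tmin)/2 = (27 + 21)/2 = 24.0
ET0 = 0.0023 * 15.3 * (24.0 + 17.8) * sqrt(27 - 21)
ET0 = 0.0023 * 15.3 * 41.8 * 2.449490

3.6031 mm/day


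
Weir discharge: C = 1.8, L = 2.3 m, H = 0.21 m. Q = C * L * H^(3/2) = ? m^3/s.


Q = C * L * H^(3/2) = 1.8 * 2.3 * 0.21^1.5 = 1.8 * 2.3 * 0.096234

0.3984 m^3/s


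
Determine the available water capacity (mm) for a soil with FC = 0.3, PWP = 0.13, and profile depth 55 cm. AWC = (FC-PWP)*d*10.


AWC = (FC - PWP) * d * 10
AWC = (0.3 - 0.13) * 55 * 10
AWC = 0.1700 * 55 * 10

93.5000 mm


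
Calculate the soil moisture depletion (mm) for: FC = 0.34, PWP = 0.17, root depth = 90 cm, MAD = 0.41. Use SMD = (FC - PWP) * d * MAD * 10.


SMD = (FC - PWP) * d * MAD * 10
SMD = (0.34 - 0.17) * 90 * 0.41 * 10
SMD = 0.1700 * 90 * 0.41 * 10

62.7300 mm


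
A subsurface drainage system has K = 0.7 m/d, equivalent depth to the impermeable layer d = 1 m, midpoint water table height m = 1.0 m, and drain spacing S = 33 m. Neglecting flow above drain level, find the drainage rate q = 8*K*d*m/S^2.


q = 8*K*d*m/S^2
q = 8*0.7*1*1.0/33^2
q = 5.6000 / 1089

0.0051 m/d


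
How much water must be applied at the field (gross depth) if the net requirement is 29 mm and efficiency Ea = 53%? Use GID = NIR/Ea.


Ea = 53% = 0.53
GID = NIR / Ea = 29 / 0.53 = 54.7170 mm

54.7170 mm


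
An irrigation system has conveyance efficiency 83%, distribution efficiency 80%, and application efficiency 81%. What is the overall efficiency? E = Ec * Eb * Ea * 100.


Ec = 0.83, Eb = 0.8, Ea = 0.81
E = 0.83 * 0.8 * 0.81 * 100 = 53.7840%

53.7840 %


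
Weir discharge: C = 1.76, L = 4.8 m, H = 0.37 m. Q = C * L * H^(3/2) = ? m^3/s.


Q = C * L * H^(3/2) = 1.76 * 4.8 * 0.37^1.5 = 1.76 * 4.8 * 0.225062

1.9013 m^3/s


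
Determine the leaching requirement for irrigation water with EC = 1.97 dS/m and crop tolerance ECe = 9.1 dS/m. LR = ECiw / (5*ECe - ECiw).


LR = ECiw / (5*ECe - ECiw)
LR = 1.97 / (5*9.1 - 1.97)
LR = 1.97 / 43.5300

0.0453


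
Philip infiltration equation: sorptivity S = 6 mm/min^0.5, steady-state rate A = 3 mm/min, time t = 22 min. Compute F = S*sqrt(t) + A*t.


F = S*sqrt(t) + A*t
F = 6*sqrt(22) + 3*22
F = 6*4.690416 + 66

94.1425 mm


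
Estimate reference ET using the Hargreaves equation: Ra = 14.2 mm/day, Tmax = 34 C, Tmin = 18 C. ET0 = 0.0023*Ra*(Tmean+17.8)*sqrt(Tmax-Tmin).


Tmean = (Tmax + Tmin)/2 = (34 + 18)/2 = 26.0
ET0 = 0.0023 * 14.2 * (26.0 + 17.8) * sqrt(34 - 18)
ET0 = 0.0023 * 14.2 * 43.8 * 4.000000

5.7220 mm/day


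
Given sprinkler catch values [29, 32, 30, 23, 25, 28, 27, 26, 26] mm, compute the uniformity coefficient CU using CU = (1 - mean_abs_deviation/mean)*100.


mean = 27.333333 mm
MAD = 2.148148 mm
CU = (1 - 2.148148/27.333333)*100

92.1409 %


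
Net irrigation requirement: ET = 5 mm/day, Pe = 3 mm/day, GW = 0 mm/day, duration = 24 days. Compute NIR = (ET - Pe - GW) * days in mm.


Daily deficit = ET - Pe - GW = 5 - 3 - 0 = 2 mm/day
NIR = 2 * 24 = 48 mm

48.0000 mm


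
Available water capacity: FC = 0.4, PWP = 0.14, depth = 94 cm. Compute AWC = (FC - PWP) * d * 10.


AWC = (FC - PWP) * d * 10
AWC = (0.4 - 0.14) * 94 * 10
AWC = 0.2600 * 94 * 10

244.4000 mm


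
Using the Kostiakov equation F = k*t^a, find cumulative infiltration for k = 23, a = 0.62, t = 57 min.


F = k * t^a = 23 * 57^0.62
F = 23 * 12.264290

282.0787 mm


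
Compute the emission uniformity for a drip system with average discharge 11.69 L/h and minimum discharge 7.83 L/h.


EU = (q_min/q_avg)*100 = (7.83/11.69)*100 = 66.9803%

66.9803 %


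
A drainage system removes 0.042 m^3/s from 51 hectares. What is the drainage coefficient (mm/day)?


DC = Q * 86400 / (A * 10000) * 1000
DC = 0.042 * 86400 / (51 * 10000) * 1000
DC = 3628800.0000 / 510000

7.1153 mm/day


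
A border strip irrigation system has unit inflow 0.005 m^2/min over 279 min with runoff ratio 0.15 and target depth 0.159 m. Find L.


L = q*t/((1+r)*Z)
L = 0.005*279/((1+0.15)*0.159)
L = 1.395/0.18285

7.6292 m


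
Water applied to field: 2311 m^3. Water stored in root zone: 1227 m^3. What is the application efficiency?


Ea = V_root / V_field * 100 = 1227 / 2311 * 100 = 53.0939%

53.0939 %


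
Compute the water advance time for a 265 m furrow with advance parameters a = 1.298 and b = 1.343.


t = (L/a)^(1/b)
t = (265/1.298)^(1/1.343)
t = 204.160247^(1/1.343)

52.4818 min


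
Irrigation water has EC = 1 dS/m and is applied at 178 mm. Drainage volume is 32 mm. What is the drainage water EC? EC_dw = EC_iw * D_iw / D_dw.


EC_dw = EC_iw * D_iw / D_dw
EC_dw = 1 * 178 / 32
EC_dw = 178 / 32

5.5625 dS/m


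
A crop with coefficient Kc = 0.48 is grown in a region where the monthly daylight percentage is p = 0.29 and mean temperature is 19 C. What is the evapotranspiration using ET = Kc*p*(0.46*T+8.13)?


ET = Kc * p * (0.46*T + 8.13)
ET = 0.48 * 0.29 * (0.46*19 + 8.13)
ET = 0.48 * 0.29 * 16.8700

2.3483 mm/day


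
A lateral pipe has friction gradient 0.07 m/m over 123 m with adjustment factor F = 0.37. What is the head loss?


hf = J * L * F = 0.07 * 123 * 0.37 = 3.1857 m

3.1857 m


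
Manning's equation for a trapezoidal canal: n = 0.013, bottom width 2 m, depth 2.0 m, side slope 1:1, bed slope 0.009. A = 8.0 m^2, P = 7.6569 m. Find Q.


R = A/P = 8.0/7.6569 = 1.044809
Q = (1/0.013) * 8.0 * 1.044809^(2/3) * 0.009^0.5

60.1117 m^3/s


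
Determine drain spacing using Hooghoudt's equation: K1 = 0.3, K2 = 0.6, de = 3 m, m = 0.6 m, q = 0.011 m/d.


S^2 = 8*K2*de*m/q + 4*K1*m^2/q
S^2 = 8*0.6*3*0.6/0.011 + 4*0.3*0.6^2/0.011
S = sqrt(824.7273)

28.7181 m


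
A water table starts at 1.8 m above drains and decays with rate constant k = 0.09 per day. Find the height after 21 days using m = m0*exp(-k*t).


m = m0 * exp(-k*t)
m = 1.8 * exp(-0.09 * 21)
m = 1.8 * exp(-1.8900)

0.2719 m


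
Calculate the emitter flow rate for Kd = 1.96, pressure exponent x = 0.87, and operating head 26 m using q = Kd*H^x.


q = Kd * H^x = 1.96 * 26^0.87 = 1.96 * 17.022636

33.3644 L/h


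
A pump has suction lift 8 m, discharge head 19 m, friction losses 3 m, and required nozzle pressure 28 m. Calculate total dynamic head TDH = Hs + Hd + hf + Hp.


TDH = Hs + Hd + hf + Hp = 8 + 19 + 3 + 28 = 58

58 m


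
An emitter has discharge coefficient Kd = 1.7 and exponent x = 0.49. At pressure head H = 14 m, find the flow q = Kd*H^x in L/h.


q = Kd * H^x = 1.7 * 14^0.49 = 1.7 * 3.644204

6.1951 L/h


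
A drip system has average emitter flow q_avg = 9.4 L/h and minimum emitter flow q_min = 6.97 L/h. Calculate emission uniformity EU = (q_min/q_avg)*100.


EU = (q_min/q_avg)*100 = (6.97/9.4)*100 = 74.1489%

74.1489 %


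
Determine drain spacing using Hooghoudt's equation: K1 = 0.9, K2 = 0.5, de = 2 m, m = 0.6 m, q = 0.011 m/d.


S^2 = 8*K2*de*m/q + 4*K1*m^2/q
S^2 = 8*0.5*2*0.6/0.011 + 4*0.9*0.6^2/0.011
S = sqrt(554.1818)

23.5411 m


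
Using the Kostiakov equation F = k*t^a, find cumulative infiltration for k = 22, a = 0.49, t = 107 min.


F = k * t^a = 22 * 107^0.49
F = 22 * 9.871839

217.1805 mm


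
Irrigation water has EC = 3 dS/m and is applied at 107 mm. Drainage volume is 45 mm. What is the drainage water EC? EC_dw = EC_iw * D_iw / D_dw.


EC_dw = EC_iw * D_iw / D_dw
EC_dw = 3 * 107 / 45
EC_dw = 321 / 45

7.1333 dS/m


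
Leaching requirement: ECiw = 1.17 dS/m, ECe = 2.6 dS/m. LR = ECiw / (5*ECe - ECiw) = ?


LR = ECiw / (5*ECe - ECiw)
LR = 1.17 / (5*2.6 - 1.17)
LR = 1.17 / 11.8300

0.0989


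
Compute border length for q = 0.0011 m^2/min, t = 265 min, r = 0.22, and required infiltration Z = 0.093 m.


L = q*t/((1+r)*Z)
L = 0.0011*265/((1+0.22)*0.093)
L = 0.2915/0.11346

2.5692 m


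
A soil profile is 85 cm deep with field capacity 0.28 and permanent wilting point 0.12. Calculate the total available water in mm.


AWC = (FC - PWP) * d * 10
AWC = (0.28 - 0.12) * 85 * 10
AWC = 0.1600 * 85 * 10

136.0000 mm


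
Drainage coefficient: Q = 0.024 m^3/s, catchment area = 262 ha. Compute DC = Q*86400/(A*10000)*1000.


DC = Q * 86400 / (A * 10000) * 1000
DC = 0.024 * 86400 / (262 * 10000) * 1000
DC = 2073600.0000 / 2620000

0.7915 mm/day


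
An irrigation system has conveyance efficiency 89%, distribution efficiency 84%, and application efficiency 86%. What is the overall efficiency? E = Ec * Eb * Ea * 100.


Ec = 0.89, Eb = 0.84, Ea = 0.86
E = 0.89 * 0.84 * 0.86 * 100 = 64.2936%

64.2936 %


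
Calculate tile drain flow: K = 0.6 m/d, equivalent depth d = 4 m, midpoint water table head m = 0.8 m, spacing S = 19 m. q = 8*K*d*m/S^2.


q = 8*K*d*m/S^2
q = 8*0.6*4*0.8/19^2
q = 15.3600 / 361

0.0425 m/d


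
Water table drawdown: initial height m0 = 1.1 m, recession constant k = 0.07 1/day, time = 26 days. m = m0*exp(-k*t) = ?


m = m0 * exp(-k*t)
m = 1.1 * exp(-0.07 * 26)
m = 1.1 * exp(-1.8200)

0.1782 m


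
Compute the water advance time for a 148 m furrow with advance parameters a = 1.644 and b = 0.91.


t = (L/a)^(1/b)
t = (148/1.644)^(1/0.91)
t = 90.024331^(1/0.91)

140.4909 min


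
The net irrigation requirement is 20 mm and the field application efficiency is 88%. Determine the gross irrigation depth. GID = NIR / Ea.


Ea = 88% = 0.88
GID = NIR / Ea = 20 / 0.88 = 22.7273 mm

22.7273 mm


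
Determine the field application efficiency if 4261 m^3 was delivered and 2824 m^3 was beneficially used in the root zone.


Ea = V_root / V_field * 100 = 2824 / 4261 * 100 = 66.2755%

66.2755 %


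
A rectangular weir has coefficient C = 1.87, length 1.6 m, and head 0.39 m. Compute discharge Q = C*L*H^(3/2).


Q = C * L * H^(3/2) = 1.87 * 1.6 * 0.39^1.5 = 1.87 * 1.6 * 0.243555

0.7287 m^3/s


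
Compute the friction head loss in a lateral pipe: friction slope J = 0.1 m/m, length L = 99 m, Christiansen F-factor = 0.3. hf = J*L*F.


hf = J * L * F = 0.1 * 99 * 0.3 = 2.9700 m

2.9700 m


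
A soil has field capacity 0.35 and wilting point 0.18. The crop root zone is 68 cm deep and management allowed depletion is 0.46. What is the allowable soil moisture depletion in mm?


SMD = (FC - PWP) * d * MAD * 10
SMD = (0.35 - 0.18) * 68 * 0.46 * 10
SMD = 0.1700 * 68 * 0.46 * 10

53.1760 mm


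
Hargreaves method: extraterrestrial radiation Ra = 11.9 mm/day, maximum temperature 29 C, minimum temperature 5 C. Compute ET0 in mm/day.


Tmean = (Tmax + Tmin)/2 = (29 + 5)/2 = 17.0
ET0 = 0.0023 * 11.9 * (17.0 + 17.8) * sqrt(29 - 5)
ET0 = 0.0023 * 11.9 * 34.8 * 4.898979

4.6662 mm/day


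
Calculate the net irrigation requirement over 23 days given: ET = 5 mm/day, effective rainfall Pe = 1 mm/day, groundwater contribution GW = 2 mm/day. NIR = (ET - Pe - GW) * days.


Daily deficit = ET - Pe - GW = 5 - 1 - 2 = 2 mm/day
NIR = 2 * 23 = 46 mm

46.0000 mm


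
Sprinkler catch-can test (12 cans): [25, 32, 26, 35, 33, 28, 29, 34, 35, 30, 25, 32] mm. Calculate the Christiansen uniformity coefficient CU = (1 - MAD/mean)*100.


mean = 30.333333 mm
MAD = 3.166667 mm
CU = (1 - 3.166667/30.333333)*100

89.5604 %


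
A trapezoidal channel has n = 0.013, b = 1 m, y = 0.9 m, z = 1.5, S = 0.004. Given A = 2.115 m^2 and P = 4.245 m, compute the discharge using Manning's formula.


R = A/P = 2.115/4.245 = 0.498233
Q = (1/0.013) * 2.115 * 0.498233^(2/3) * 0.004^0.5

6.4667 m^3/s


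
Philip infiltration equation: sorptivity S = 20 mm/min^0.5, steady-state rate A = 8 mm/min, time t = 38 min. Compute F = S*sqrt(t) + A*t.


F = S*sqrt(t) + A*t
F = 20*sqrt(38) + 8*38
F = 20*6.164414 + 304

427.2883 mm


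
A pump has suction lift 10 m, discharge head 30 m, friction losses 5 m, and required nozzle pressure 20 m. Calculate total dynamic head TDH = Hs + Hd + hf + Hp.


TDH = Hs + Hd + hf + Hp = 10 + 30 + 5 + 20 = 65

65 m


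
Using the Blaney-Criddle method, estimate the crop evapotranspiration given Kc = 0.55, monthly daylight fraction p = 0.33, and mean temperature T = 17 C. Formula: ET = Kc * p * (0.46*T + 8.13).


ET = Kc * p * (0.46*T + 8.13)
ET = 0.55 * 0.33 * (0.46*17 + 8.13)
ET = 0.55 * 0.33 * 15.9500

2.8949 mm/day


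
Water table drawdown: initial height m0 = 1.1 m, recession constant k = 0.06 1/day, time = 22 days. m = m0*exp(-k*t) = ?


m = m0 * exp(-k*t)
m = 1.1 * exp(-0.06 * 22)
m = 1.1 * exp(-1.3200)

0.2938 m


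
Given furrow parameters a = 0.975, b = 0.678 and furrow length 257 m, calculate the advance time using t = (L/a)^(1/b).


t = (L/a)^(1/b)
t = (257/0.975)^(1/0.678)
t = 263.589744^(1/0.678)

3721.2686 min


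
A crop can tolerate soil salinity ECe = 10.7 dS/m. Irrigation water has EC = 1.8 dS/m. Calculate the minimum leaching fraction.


LR = ECiw / (5*ECe - ECiw)
LR = 1.8 / (5*10.7 - 1.8)
LR = 1.8 / 51.7000

0.0348


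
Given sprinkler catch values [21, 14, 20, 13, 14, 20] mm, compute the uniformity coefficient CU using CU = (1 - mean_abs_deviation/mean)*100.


mean = 17.000000 mm
MAD = 3.333333 mm
CU = (1 - 3.333333/17.000000)*100

80.3922 %


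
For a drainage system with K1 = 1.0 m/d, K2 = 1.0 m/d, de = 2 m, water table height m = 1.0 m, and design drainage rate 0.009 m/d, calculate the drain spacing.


S^2 = 8*K2*de*m/q + 4*K1*m^2/q
S^2 = 8*1.0*2*1.0/0.009 + 4*1.0*1.0^2/0.009
S = sqrt(2222.2222)

47.1405 m


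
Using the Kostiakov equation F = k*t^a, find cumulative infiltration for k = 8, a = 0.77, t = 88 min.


F = k * t^a = 8 * 88^0.77
F = 8 * 31.423290

251.3863 mm


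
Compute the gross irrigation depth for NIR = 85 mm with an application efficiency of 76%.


Ea = 76% = 0.76
GID = NIR / Ea = 85 / 0.76 = 111.8421 mm

111.8421 mm


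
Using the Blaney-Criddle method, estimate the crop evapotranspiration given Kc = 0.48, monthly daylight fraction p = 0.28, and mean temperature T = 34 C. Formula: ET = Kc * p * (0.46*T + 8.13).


ET = Kc * p * (0.46*T + 8.13)
ET = 0.48 * 0.28 * (0.46*34 + 8.13)
ET = 0.48 * 0.28 * 23.7700

3.1947 mm/day


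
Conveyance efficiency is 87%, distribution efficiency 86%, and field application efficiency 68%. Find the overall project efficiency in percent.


Ec = 0.87, Eb = 0.86, Ea = 0.68
E = 0.87 * 0.86 * 0.68 * 100 = 50.8776%

50.8776 %


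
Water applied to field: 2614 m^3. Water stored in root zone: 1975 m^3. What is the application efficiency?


Ea = V_root / V_field * 100 = 1975 / 2614 * 100 = 75.5547%

75.5547 %


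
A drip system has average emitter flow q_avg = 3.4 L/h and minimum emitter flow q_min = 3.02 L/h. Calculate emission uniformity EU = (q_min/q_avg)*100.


EU = (q_min/q_avg)*100 = (3.02/3.4)*100 = 88.8235%

88.8235 %


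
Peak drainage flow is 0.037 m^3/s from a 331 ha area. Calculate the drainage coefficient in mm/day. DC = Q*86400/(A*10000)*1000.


DC = Q * 86400 / (A * 10000) * 1000
DC = 0.037 * 86400 / (331 * 10000) * 1000
DC = 3196800.0000 / 3310000

0.9658 mm/day


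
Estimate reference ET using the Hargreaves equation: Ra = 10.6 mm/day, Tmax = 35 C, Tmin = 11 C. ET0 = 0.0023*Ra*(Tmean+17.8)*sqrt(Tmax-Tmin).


Tmean = (Tmax + Tmin)/2 = (35 + 11)/2 = 23.0
ET0 = 0.0023 * 10.6 * (23.0 + 17.8) * sqrt(35 - 11)
ET0 = 0.0023 * 10.6 * 40.8 * 4.898979

4.8730 mm/day


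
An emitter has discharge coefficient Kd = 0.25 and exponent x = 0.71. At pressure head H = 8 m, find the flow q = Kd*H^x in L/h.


q = Kd * H^x = 0.25 * 8^0.71 = 0.25 * 4.377175

1.0943 L/h


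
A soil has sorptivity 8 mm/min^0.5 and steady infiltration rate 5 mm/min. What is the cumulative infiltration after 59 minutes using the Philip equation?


F = S*sqrt(t) + A*t
F = 8*sqrt(59) + 5*59
F = 8*7.681146 + 295

356.4492 mm


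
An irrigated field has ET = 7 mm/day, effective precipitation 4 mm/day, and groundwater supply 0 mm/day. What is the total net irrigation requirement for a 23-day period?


Daily deficit = ET - Pe - GW = 7 - 4 - 0 = 3 mm/day
NIR = 3 * 23 = 69 mm

69.0000 mm


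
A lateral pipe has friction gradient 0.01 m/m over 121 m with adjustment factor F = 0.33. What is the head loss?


hf = J * L * F = 0.01 * 121 * 0.33 = 0.3993 m

0.3993 m


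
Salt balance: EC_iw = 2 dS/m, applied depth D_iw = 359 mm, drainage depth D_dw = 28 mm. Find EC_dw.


EC_dw = EC_iw * D_iw / D_dw
EC_dw = 2 * 359 / 28
EC_dw = 718 / 28

25.6429 dS/m


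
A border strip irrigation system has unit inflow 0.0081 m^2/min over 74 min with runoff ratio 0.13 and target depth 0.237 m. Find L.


L = q*t/((1+r)*Z)
L = 0.0081*74/((1+0.13)*0.237)
L = 0.5994/0.26781

2.2382 m


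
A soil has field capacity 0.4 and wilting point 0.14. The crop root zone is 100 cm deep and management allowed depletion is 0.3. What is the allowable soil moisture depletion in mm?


SMD = (FC - PWP) * d * MAD * 10
SMD = (0.4 - 0.14) * 100 * 0.3 * 10
SMD = 0.2600 * 100 * 0.3 * 10

78.0000 mm


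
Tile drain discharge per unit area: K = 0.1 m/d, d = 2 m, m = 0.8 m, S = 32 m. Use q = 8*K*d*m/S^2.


q = 8*K*d*m/S^2
q = 8*0.1*2*0.8/32^2
q = 1.2800 / 1024

0.0013 m/d


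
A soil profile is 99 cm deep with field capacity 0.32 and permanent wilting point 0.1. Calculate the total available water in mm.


AWC = (FC - PWP) * d * 10
AWC = (0.32 - 0.1) * 99 * 10
AWC = 0.2200 * 99 * 10

217.8000 mm


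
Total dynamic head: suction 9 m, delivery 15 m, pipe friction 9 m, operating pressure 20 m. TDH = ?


TDH = Hs + Hd + hf + Hp = 9 + 15 + 9 + 20 = 53

53 m


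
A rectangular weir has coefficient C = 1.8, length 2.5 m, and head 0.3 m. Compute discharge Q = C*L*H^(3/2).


Q = C * L * H^(3/2) = 1.8 * 2.5 * 0.3^1.5 = 1.8 * 2.5 * 0.164317

0.7394 m^3/s


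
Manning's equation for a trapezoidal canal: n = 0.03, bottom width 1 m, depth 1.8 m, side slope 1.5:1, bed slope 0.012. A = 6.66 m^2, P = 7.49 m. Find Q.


R = A/P = 6.66/7.49 = 0.889186
Q = (1/0.03) * 6.66 * 0.889186^(2/3) * 0.012^0.5

22.4874 m^3/s


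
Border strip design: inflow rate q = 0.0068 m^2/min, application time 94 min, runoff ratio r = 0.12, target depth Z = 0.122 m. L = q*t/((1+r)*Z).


L = q*t/((1+r)*Z)
L = 0.0068*94/((1+0.12)*0.122)
L = 0.6392/0.13664

4.6780 m


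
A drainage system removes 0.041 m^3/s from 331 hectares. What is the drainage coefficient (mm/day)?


DC = Q * 86400 / (A * 10000) * 1000
DC = 0.041 * 86400 / (331 * 10000) * 1000
DC = 3542400.0000 / 3310000

1.0702 mm/day


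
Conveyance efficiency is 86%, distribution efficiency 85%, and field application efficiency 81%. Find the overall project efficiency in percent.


Ec = 0.86, Eb = 0.85, Ea = 0.81
E = 0.86 * 0.85 * 0.81 * 100 = 59.2110%

59.2110 %


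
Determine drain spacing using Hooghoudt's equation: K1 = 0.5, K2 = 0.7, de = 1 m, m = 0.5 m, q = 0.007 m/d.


S^2 = 8*K2*de*m/q + 4*K1*m^2/q
S^2 = 8*0.7*1*0.5/0.007 + 4*0.5*0.5^2/0.007
S = sqrt(471.4286)

21.7124 m


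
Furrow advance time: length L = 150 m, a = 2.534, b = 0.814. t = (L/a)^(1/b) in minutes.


t = (L/a)^(1/b)
t = (150/2.534)^(1/0.814)
t = 59.194949^(1/0.814)

150.4021 min


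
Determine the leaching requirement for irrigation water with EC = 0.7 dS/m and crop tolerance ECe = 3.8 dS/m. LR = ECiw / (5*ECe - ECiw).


LR = ECiw / (5*ECe - ECiw)
LR = 0.7 / (5*3.8 - 0.7)
LR = 0.7 / 18.3000

0.0383


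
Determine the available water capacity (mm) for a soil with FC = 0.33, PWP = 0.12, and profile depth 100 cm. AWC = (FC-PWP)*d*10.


AWC = (FC - PWP) * d * 10
AWC = (0.33 - 0.12) * 100 * 10
AWC = 0.2100 * 100 * 10

210.0000 mm


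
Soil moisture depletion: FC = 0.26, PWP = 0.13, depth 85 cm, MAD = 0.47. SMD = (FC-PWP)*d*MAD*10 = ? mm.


SMD = (FC - PWP) * d * MAD * 10
SMD = (0.26 - 0.13) * 85 * 0.47 * 10
SMD = 0.1300 * 85 * 0.47 * 10

51.9350 mm


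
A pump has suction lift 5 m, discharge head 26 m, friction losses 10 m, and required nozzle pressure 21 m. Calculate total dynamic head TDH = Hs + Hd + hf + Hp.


TDH = Hs + Hd + hf + Hp = 5 + 26 + 10 + 21 = 62

62 m


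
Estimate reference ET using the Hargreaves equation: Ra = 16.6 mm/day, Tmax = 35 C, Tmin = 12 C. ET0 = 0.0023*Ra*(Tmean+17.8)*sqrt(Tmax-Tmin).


Tmean = (Tmax + Tmin)/2 = (35 + 12)/2 = 23.5
ET0 = 0.0023 * 16.6 * (23.5 + 17.8) * sqrt(35 - 12)
ET0 = 0.0023 * 16.6 * 41.3 * 4.795832

7.5622 mm/day


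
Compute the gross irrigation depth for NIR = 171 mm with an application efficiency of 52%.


Ea = 52% = 0.52
GID = NIR / Ea = 171 / 0.52 = 328.8462 mm

328.8462 mm


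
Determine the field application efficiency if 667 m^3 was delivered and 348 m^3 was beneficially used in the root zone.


Ea = V_root / V_field * 100 = 348 / 667 * 100 = 52.1739%

52.1739 %


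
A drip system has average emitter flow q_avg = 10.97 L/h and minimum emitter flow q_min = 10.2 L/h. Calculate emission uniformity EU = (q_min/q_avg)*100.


EU = (q_min/q_avg)*100 = (10.2/10.97)*100 = 92.9809%

92.9809 %


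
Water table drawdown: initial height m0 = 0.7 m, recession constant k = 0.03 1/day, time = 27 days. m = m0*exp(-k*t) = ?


m = m0 * exp(-k*t)
m = 0.7 * exp(-0.03 * 27)
m = 0.7 * exp(-0.8100)

0.3114 m


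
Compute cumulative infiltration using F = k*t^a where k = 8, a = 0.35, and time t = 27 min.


F = k * t^a = 8 * 27^0.35
F = 8 * 3.169402

25.3552 mm


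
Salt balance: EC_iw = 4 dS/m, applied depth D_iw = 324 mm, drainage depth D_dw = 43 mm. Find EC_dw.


EC_dw = EC_iw * D_iw / D_dw
EC_dw = 4 * 324 / 43
EC_dw = 1296 / 43

30.1395 dS/m


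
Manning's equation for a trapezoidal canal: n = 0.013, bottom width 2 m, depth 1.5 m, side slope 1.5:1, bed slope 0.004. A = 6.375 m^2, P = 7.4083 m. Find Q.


R = A/P = 6.375/7.4083 = 0.860521
Q = (1/0.013) * 6.375 * 0.860521^(2/3) * 0.004^0.5

28.0591 m^3/s


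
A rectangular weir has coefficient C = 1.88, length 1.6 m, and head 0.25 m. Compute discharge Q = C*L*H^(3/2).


Q = C * L * H^(3/2) = 1.88 * 1.6 * 0.25^1.5 = 1.88 * 1.6 * 0.125000

0.3760 m^3/s


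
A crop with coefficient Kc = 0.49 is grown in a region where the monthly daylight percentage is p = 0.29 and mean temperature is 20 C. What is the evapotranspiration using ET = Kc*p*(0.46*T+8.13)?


ET = Kc * p * (0.46*T + 8.13)
ET = 0.49 * 0.29 * (0.46*20 + 8.13)
ET = 0.49 * 0.29 * 17.3300

2.4626 mm/day


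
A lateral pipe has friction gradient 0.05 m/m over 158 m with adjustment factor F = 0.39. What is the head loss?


hf = J * L * F = 0.05 * 158 * 0.39 = 3.0810 m

3.0810 m


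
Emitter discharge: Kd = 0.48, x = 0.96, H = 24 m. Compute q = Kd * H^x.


q = Kd * H^x = 0.48 * 24^0.96 = 0.48 * 21.135026

10.1448 L/h


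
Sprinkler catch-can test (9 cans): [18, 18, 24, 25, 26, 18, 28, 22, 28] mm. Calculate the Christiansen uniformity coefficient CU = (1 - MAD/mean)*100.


mean = 23.000000 mm
MAD = 3.555556 mm
CU = (1 - 3.555556/23.000000)*100

84.5411 %


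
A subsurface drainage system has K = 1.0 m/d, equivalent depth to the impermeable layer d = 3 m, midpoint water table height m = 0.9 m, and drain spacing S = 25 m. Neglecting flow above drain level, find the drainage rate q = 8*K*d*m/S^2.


q = 8*K*d*m/S^2
q = 8*1.0*3*0.9/25^2
q = 21.6000 / 625

0.0346 m/d


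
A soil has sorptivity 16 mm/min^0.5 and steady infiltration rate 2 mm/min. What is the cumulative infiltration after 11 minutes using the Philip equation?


F = S*sqrt(t) + A*t
F = 16*sqrt(11) + 2*11
F = 16*3.316625 + 22

75.0660 mm


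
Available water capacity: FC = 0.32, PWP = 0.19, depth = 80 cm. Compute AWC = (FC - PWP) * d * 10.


AWC = (FC - PWP) * d * 10
AWC = (0.32 - 0.19) * 80 * 10
AWC = 0.1300 * 80 * 10

104.0000 mm


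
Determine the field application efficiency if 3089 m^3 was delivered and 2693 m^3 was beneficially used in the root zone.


Ea = V_root / V_field * 100 = 2693 / 3089 * 100 = 87.1803%

87.1803 %


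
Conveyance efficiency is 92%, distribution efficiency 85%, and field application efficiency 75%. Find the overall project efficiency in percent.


Ec = 0.92, Eb = 0.85, Ea = 0.75
E = 0.92 * 0.85 * 0.75 * 100 = 58.6500%

58.6500 %


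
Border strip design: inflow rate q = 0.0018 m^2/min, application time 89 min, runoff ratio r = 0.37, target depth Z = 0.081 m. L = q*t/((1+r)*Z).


L = q*t/((1+r)*Z)
L = 0.0018*89/((1+0.37)*0.081)
L = 0.1602/0.11097

1.4436 m


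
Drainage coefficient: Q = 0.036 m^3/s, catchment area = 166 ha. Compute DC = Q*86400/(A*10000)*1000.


DC = Q * 86400 / (A * 10000) * 1000
DC = 0.036 * 86400 / (166 * 10000) * 1000
DC = 3110400.0000 / 1660000

1.8737 mm/day


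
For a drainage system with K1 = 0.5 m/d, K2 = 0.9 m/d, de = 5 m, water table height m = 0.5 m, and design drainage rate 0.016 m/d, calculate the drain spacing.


S^2 = 8*K2*de*m/q + 4*K1*m^2/q
S^2 = 8*0.9*5*0.5/0.016 + 4*0.5*0.5^2/0.016
S = sqrt(1156.2500)

34.0037 m


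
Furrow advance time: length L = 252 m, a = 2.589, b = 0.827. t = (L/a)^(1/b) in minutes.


t = (L/a)^(1/b)
t = (252/2.589)^(1/0.827)
t = 97.334878^(1/0.827)

253.6262 min


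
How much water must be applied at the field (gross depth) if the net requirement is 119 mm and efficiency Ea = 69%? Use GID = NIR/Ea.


Ea = 69% = 0.69
GID = NIR / Ea = 119 / 0.69 = 172.4638 mm

172.4638 mm


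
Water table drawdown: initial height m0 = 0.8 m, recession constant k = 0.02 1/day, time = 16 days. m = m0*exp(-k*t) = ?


m = m0 * exp(-k*t)
m = 0.8 * exp(-0.02 * 16)
m = 0.8 * exp(-0.3200)

0.5809 m


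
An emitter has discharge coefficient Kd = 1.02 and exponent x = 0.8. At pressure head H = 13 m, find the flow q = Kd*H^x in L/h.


q = Kd * H^x = 1.02 * 13^0.8 = 1.02 * 7.783137

7.9388 L/h


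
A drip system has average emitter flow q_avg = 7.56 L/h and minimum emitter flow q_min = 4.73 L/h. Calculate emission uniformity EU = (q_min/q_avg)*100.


EU = (q_min/q_avg)*100 = (4.73/7.56)*100 = 62.5661%

62.5661 %


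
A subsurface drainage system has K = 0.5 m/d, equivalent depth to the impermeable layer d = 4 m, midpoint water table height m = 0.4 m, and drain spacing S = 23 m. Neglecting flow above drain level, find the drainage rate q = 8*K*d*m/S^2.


q = 8*K*d*m/S^2
q = 8*0.5*4*0.4/23^2
q = 6.4000 / 529

0.0121 m/d


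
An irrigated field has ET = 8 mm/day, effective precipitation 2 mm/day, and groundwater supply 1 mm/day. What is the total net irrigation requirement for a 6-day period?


Daily deficit = ET - Pe - GW = 8 - 2 - 1 = 5 mm/day
NIR = 5 * 6 = 30 mm

30.0000 mm


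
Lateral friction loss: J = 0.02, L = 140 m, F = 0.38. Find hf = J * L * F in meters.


hf = J * L * F = 0.02 * 140 * 0.38 = 1.0640 m

1.0640 m


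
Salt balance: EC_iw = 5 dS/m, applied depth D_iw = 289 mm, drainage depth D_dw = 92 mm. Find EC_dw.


EC_dw = EC_iw * D_iw / D_dw
EC_dw = 5 * 289 / 92
EC_dw = 1445 / 92

15.7065 dS/m


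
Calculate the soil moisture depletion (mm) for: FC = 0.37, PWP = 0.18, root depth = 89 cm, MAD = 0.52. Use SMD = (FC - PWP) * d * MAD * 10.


SMD = (FC - PWP) * d * MAD * 10
SMD = (0.37 - 0.18) * 89 * 0.52 * 10
SMD = 0.1900 * 89 * 0.52 * 10

87.9320 mm


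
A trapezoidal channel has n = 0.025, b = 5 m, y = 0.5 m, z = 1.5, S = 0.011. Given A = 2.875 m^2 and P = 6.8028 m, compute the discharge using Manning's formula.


R = A/P = 2.875/6.8028 = 0.422620
Q = (1/0.025) * 2.875 * 0.422620^(2/3) * 0.011^0.5

6.7925 m^3/s


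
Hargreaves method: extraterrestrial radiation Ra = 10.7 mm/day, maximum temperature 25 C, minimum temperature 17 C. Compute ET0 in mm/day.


Tmean = (Tmax + Tmin)/2 = (25 + 17)/2 = 21.0
ET0 = 0.0023 * 10.7 * (21.0 + 17.8) * sqrt(25 - 17)
ET0 = 0.0023 * 10.7 * 38.8 * 2.828427

2.7008 mm/day


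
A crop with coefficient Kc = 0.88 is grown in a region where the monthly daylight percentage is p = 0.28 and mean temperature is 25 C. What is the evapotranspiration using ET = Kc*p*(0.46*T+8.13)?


ET = Kc * p * (0.46*T + 8.13)
ET = 0.88 * 0.28 * (0.46*25 + 8.13)
ET = 0.88 * 0.28 * 19.6300

4.8368 mm/day


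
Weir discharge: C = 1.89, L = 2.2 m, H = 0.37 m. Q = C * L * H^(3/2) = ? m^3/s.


Q = C * L * H^(3/2) = 1.89 * 2.2 * 0.37^1.5 = 1.89 * 2.2 * 0.225062

0.9358 m^3/s


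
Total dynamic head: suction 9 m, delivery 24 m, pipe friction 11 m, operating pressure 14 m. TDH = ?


TDH = Hs + Hd + hf + Hp = 9 + 24 + 11 + 14 = 58

58 m


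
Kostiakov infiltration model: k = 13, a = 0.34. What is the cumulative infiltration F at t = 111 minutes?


F = k * t^a = 13 * 111^0.34
F = 13 * 4.959179

64.4693 mm


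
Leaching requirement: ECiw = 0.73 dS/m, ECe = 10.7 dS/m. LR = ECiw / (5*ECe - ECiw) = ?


LR = ECiw / (5*ECe - ECiw)
LR = 0.73 / (5*10.7 - 0.73)
LR = 0.73 / 52.7700

0.0138


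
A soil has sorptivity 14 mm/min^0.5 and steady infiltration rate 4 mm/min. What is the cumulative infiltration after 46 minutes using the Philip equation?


F = S*sqrt(t) + A*t
F = 14*sqrt(46) + 4*46
F = 14*6.782330 + 184

278.9526 mm


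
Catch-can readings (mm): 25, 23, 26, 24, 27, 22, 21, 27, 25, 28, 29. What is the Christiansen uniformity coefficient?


mean = 25.181818 mm
MAD = 2.016529 mm
CU = (1 - 2.016529/25.181818)*100

91.9921 %


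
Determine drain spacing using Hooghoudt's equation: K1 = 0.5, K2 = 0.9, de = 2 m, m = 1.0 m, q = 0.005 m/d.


S^2 = 8*K2*de*m/q + 4*K1*m^2/q
S^2 = 8*0.9*2*1.0/0.005 + 4*0.5*1.0^2/0.005
S = sqrt(3280.0000)

57.2713 m


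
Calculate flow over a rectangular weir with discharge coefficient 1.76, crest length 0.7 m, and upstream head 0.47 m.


Q = C * L * H^(3/2) = 1.76 * 0.7 * 0.47^1.5 = 1.76 * 0.7 * 0.322216

0.3970 m^3/s


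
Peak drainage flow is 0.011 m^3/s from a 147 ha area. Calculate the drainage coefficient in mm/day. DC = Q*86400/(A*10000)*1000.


DC = Q * 86400 / (A * 10000) * 1000
DC = 0.011 * 86400 / (147 * 10000) * 1000
DC = 950400.0000 / 1470000

0.6465 mm/day


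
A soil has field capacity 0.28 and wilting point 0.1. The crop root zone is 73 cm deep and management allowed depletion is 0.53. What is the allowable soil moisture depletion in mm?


SMD = (FC - PWP) * d * MAD * 10
SMD = (0.28 - 0.1) * 73 * 0.53 * 10
SMD = 0.1800 * 73 * 0.53 * 10

69.6420 mm


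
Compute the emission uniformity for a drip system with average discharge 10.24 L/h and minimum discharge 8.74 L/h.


EU = (q_min/q_avg)*100 = (8.74/10.24)*100 = 85.3516%

85.3516 %


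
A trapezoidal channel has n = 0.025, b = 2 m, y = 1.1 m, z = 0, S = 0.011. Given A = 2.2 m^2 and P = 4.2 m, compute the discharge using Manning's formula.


R = A/P = 2.2/4.2 = 0.523810
Q = (1/0.025) * 2.2 * 0.523810^(2/3) * 0.011^0.5

5.9974 m^3/s


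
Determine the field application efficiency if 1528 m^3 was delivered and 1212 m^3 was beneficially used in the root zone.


Ea = V_root / V_field * 100 = 1212 / 1528 * 100 = 79.3194%

79.3194 %


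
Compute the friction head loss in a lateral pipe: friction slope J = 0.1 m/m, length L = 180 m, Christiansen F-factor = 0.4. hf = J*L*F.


hf = J * L * F = 0.1 * 180 * 0.4 = 7.2000 m

7.2000 m


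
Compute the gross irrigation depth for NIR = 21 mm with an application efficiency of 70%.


Ea = 70% = 0.7
GID = NIR / Ea = 21 / 0.7 = 30.0000 mm

30.0000 mm


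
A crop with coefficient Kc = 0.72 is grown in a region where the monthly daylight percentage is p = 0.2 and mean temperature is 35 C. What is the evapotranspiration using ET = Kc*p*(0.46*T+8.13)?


ET = Kc * p * (0.46*T + 8.13)
ET = 0.72 * 0.2 * (0.46*35 + 8.13)
ET = 0.72 * 0.2 * 24.2300

3.4891 mm/day


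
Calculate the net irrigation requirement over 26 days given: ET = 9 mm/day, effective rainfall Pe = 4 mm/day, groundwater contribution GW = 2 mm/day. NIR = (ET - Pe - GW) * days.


Daily deficit = ET - Pe - GW = 9 - 4 - 2 = 3 mm/day
NIR = 3 * 26 = 78 mm

78.0000 mm


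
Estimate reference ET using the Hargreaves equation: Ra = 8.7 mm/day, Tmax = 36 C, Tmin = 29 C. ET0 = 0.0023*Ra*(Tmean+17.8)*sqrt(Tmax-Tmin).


Tmean = (Tmax + Tmin)/2 = (36 + 29)/2 = 32.5
ET0 = 0.0023 * 8.7 * (32.5 + 17.8) * sqrt(36 - 29)
ET0 = 0.0023 * 8.7 * 50.3 * 2.645751

2.6630 mm/day


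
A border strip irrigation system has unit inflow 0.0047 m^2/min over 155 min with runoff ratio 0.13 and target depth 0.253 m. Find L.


L = q*t/((1+r)*Z)
L = 0.0047*155/((1+0.13)*0.253)
L = 0.7285/0.28589

2.5482 m


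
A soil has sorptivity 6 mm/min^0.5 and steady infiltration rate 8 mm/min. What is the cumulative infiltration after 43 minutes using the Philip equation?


F = S*sqrt(t) + A*t
F = 6*sqrt(43) + 8*43
F = 6*6.557439 + 344

383.3446 mm


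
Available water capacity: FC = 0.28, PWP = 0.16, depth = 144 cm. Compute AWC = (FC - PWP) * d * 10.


AWC = (FC - PWP) * d * 10
AWC = (0.28 - 0.16) * 144 * 10
AWC = 0.1200 * 144 * 10

172.8000 mm


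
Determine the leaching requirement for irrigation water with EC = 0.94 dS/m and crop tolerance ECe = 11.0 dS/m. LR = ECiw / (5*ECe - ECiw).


LR = ECiw / (5*ECe - ECiw)
LR = 0.94 / (5*11.0 - 0.94)
LR = 0.94 / 54.0600

0.0174


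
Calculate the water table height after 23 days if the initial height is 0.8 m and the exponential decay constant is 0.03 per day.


m = m0 * exp(-k*t)
m = 0.8 * exp(-0.03 * 23)
m = 0.8 * exp(-0.6900)

0.4013 m


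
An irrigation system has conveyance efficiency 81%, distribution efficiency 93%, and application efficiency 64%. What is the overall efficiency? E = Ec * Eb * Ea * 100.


Ec = 0.81, Eb = 0.93, Ea = 0.64
E = 0.81 * 0.93 * 0.64 * 100 = 48.2112%

48.2112 %


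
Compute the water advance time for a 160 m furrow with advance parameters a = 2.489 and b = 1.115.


t = (L/a)^(1/b)
t = (160/2.489)^(1/1.115)
t = 64.282845^(1/1.115)

41.8418 min
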